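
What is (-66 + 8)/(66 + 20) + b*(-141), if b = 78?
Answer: -472943/43 ≈ -10999.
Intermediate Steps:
(-66 + 8)/(66 + 20) + b*(-141) = (-66 + 8)/(66 + 20) + 78*(-141) = -58/86 - 10998 = -58*1/86 - 10998 = -29/43 - 10998 = -472943/43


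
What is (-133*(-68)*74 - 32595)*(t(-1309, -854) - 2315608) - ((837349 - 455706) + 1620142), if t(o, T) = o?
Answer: -1475092695922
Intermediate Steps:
(-133*(-68)*74 - 32595)*(t(-1309, -854) - 2315608) - ((837349 - 455706) + 1620142) = (-133*(-68)*74 - 32595)*(-1309 - 2315608) - ((837349 - 455706) + 1620142) = (9044*74 - 32595)*(-2316917) - (381643 + 1620142) = (669256 - 32595)*(-2316917) - 1*2001785 = 636661*(-2316917) - 2001785 = -1475090694137 - 2001785 = -1475092695922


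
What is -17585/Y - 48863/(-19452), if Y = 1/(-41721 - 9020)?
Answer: 17356640043083/19452 ≈ 8.9228e+8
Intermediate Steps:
Y = -1/50741 (Y = 1/(-50741) = -1/50741 ≈ -1.9708e-5)
-17585/Y - 48863/(-19452) = -17585/(-1/50741) - 48863/(-19452) = -17585*(-50741) - 48863*(-1/19452) = 892280485 + 48863/19452 = 17356640043083/19452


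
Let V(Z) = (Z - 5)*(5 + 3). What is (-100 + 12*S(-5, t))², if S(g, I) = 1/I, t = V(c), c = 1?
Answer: 644809/64 ≈ 10075.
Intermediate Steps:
V(Z) = -40 + 8*Z (V(Z) = (-5 + Z)*8 = -40 + 8*Z)
t = -32 (t = -40 + 8*1 = -40 + 8 = -32)
(-100 + 12*S(-5, t))² = (-100 + 12/(-32))² = (-100 + 12*(-1/32))² = (-100 - 3/8)² = (-803/8)² = 644809/64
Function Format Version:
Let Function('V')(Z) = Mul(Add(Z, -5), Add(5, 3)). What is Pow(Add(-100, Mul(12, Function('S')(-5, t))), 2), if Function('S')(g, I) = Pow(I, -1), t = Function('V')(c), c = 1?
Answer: Rational(644809, 64) ≈ 10075.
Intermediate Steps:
Function('V')(Z) = Add(-40, Mul(8, Z)) (Function('V')(Z) = Mul(Add(-5, Z), 8) = Add(-40, Mul(8, Z)))
t = -32 (t = Add(-40, Mul(8, 1)) = Add(-40, 8) = -32)
Pow(Add(-100, Mul(12, Function('S')(-5, t))), 2) = Pow(Add(-100, Mul(12, Pow(-32, -1))), 2) = Pow(Add(-100, Mul(12, Rational(-1, 32))), 2) = Pow(Add(-100, Rational(-3, 8)), 2) = Pow(Rational(-803, 8), 2) = Rational(644809, 64)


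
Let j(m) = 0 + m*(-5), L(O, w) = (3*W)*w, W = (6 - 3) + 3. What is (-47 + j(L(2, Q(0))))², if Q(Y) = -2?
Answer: 17689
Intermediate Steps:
W = 6 (W = 3 + 3 = 6)
L(O, w) = 18*w (L(O, w) = (3*6)*w = 18*w)
j(m) = -5*m (j(m) = 0 - 5*m = -5*m)
(-47 + j(L(2, Q(0))))² = (-47 - 90*(-2))² = (-47 - 5*(-36))² = (-47 + 180)² = 133² = 17689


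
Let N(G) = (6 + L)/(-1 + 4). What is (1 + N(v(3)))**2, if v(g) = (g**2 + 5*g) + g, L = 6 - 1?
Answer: 196/9 ≈ 21.778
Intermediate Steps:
L = 5
v(g) = g**2 + 6*g
N(G) = 11/3 (N(G) = (6 + 5)/(-1 + 4) = 11/3)
(1 + N(v(3)))**2 = (1 + 11/3)**2 = (14/3)**2 = 196/9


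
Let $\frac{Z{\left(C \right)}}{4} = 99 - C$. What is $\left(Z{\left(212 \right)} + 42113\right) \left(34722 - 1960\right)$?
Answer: $1364897682$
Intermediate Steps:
$Z{\left(C \right)} = 396 - 4 C$ ($Z{\left(C \right)} = 4 \left(99 - C\right) = 396 - 4 C$)
$\left(Z{\left(212 \right)} + 42113\right) \left(34722 - 1960\right) = \left(\left(396 - 848\right) + 42113\right) \left(34722 - 1960\right) = \left(\left(396 - 848\right) + 42113\right) 32762 = \left(-452 + 42113\right) 32762 = 41661 \cdot 32762 = 1364897682$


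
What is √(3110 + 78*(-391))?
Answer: 2*I*√6847 ≈ 165.49*I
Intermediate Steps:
√(3110 + 78*(-391)) = √(3110 - 30498) = √(-27388) = 2*I*√6847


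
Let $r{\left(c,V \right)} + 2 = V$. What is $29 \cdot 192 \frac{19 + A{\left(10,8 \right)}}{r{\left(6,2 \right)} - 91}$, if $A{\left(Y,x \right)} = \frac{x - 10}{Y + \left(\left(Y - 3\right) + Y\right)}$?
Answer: $- \frac{135488}{117} \approx -1158.0$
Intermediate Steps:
$r{\left(c,V \right)} = -2 + V$
$A{\left(Y,x \right)} = \frac{-10 + x}{-3 + 3 Y}$ ($A{\left(Y,x \right)} = \frac{-10 + x}{Y + \left(\left(-3 + Y\right) + Y\right)} = \frac{-10 + x}{Y + \left(-3 + 2 Y\right)} = \frac{-10 + x}{-3 + 3 Y}$)
$29 \cdot 192 \frac{19 + A{\left(10,8 \right)}}{r{\left(6,2 \right)} - 91} = 29 \cdot 192 \frac{19 + \frac{-10 + 8}{3 \left(-1 + 10\right)}}{\left(-2 + 2\right) - 91} = 5568 \frac{19 + \frac{1}{3} \cdot \frac{1}{9} \left(-2\right)}{0 - 91} = 5568 \frac{19 + \frac{1}{3} \cdot \frac{1}{9} \left(-2\right)}{-91} = 5568 \left(19 - \frac{2}{27}\right) \left(- \frac{1}{91}\right) = 5568 \cdot \frac{511}{27} \left(- \frac{1}{91}\right) = 5568 \left(- \frac{73}{351}\right) = - \frac{135488}{117}$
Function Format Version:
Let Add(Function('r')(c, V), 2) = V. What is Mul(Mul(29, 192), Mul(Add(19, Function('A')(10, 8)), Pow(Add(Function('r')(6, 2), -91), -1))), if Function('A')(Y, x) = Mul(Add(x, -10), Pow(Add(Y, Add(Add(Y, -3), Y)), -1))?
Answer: Rational(-135488, 117) ≈ -1158.0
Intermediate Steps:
Function('r')(c, V) = Add(-2, V)
Function('A')(Y, x) = Mul(Pow(Add(-3, Mul(3, Y)), -1), Add(-10, x)) (Function('A')(Y, x) = Mul(Add(-10, x), Pow(Add(Y, Add(Add(-3, Y), Y)), -1)) = Mul(Add(-10, x), Pow(Add(Y, Add(-3, Mul(2, Y))), -1)) = Mul(Add(-10, x), Pow(Add(-3, Mul(3, Y)), -1)) = Mul(Pow(Add(-3, Mul(3, Y)), -1), Add(-10, x)))
Mul(Mul(29, 192), Mul(Add(19, Function('A')(10, 8)), Pow(Add(Function('r')(6, 2), -91), -1))) = Mul(Mul(29, 192), Mul(Add(19, Mul(Rational(1, 3), Pow(Add(-1, 10), -1), Add(-10, 8))), Pow(Add(Add(-2, 2), -91), -1))) = Mul(5568, Mul(Add(19, Mul(Rational(1, 3), Pow(9, -1), -2)), Pow(Add(0, -91), -1))) = Mul(5568, Mul(Add(19, Mul(Rational(1, 3), Rational(1, 9), -2)), Pow(-91, -1))) = Mul(5568, Mul(Add(19, Rational(-2, 27)), Rational(-1, 91))) = Mul(5568, Mul(Rational(511, 27), Rational(-1, 91))) = Mul(5568, Rational(-73, 351)) = Rational(-135488, 117)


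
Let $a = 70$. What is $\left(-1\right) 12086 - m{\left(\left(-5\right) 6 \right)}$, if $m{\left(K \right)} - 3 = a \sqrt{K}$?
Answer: $-12089 - 70 i \sqrt{30} \approx -12089.0 - 383.41 i$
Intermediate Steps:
$m{\left(K \right)} = 3 + 70 \sqrt{K}$
$\left(-1\right) 12086 - m{\left(\left(-5\right) 6 \right)} = \left(-1\right) 12086 - \left(3 + 70 \sqrt{\left(-5\right) 6}\right) = -12086 - \left(3 + 70 \sqrt{-30}\right) = -12086 - \left(3 + 70 i \sqrt{30}\right) = -12089 - 70 i \sqrt{30}$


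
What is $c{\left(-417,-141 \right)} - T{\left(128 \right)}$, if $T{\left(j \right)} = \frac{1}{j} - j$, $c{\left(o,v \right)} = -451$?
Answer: $- \frac{41345}{128} \approx -323.01$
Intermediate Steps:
$c{\left(-417,-141 \right)} - T{\left(128 \right)} = -451 - \left(\frac{1}{128} - 128\right) = -451 - - \frac{16383}{128} = -451 + \frac{16383}{128} = - \frac{41345}{128}$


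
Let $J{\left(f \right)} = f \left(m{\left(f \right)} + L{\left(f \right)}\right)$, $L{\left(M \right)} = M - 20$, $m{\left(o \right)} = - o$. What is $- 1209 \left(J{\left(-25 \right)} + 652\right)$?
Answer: $-1392768$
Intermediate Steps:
$L{\left(M \right)} = -20 + M$ ($L{\left(M \right)} = M - 20 = -20 + M$)
$J{\left(f \right)} = - 20 f$ ($J{\left(f \right)} = f \left(- f + \left(-20 + f\right)\right) = f \left(-20\right) = - 20 f$)
$- 1209 \left(J{\left(-25 \right)} + 652\right) = - 1209 \left(\left(-20\right) \left(-25\right) + 652\right) = - 1209 \left(500 + 652\right) = \left(-1209\right) 1152 = -1392768$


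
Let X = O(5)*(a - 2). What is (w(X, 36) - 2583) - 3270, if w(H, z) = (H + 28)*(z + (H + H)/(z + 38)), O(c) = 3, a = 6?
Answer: -162801/37 ≈ -4400.0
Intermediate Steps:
X = 12 (X = 3*(6 - 2) = 3*4 = 12)
w(H, z) = (28 + H)*(z + 2*H/(38 + z)) (w(H, z) = (28 + H)*(z + (2*H)/(38 + z)) = (28 + H)*(z + 2*H/(38 + z)))
(w(X, 36) - 2583) - 3270 = ((2*12² + 28*36² + 56*12 + 1064*36 + 12*36² + 38*12*36)/(38 + 36) - 2583) - 3270 = ((2*144 + 28*1296 + 672 + 38304 + 12*1296 + 16416)/74 - 2583) - 3270 = ((288 + 36288 + 672 + 38304 + 15552 + 16416)/74 - 2583) - 3270 = ((1/74)*107520 - 2583) - 3270 = (53760/37 - 2583) - 3270 = -41811/37 - 3270 = -162801/37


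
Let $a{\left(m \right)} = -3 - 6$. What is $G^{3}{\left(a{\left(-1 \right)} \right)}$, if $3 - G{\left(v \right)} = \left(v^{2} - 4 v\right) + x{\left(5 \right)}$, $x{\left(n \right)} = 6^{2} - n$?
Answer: $-3048625$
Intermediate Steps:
$x{\left(n \right)} = 36 - n$
$a{\left(m \right)} = -9$ ($a{\left(m \right)} = -3 - 6 = -9$)
$G{\left(v \right)} = -28 - v^{2} + 4 v$ ($G{\left(v \right)} = 3 - \left(\left(v^{2} - 4 v\right) + \left(36 - 5\right)\right) = 3 - \left(\left(v^{2} - 4 v\right) + 31\right) = 3 - \left(31 + v^{2} - 4 v\right) = -28 - v^{2} + 4 v$)
$G^{3}{\left(a{\left(-1 \right)} \right)} = \left(-28 - \left(-9\right)^{2} + 4 \left(-9\right)\right)^{3} = \left(-28 - 81 - 36\right)^{3} = \left(-145\right)^{3} = -3048625$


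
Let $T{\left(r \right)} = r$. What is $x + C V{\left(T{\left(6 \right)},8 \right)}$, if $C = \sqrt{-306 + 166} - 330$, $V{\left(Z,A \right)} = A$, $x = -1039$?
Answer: $-3679 + 16 i \sqrt{35} \approx -3679.0 + 94.657 i$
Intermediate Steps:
$C = -330 + 2 i \sqrt{35}$ ($C = \sqrt{-140} - 330 = 2 i \sqrt{35} - 330 = -330 + 2 i \sqrt{35} \approx -330.0 + 11.832 i$)
$x + C V{\left(T{\left(6 \right)},8 \right)} = -1039 + \left(-330 + 2 i \sqrt{35}\right) 8 = -1039 - \left(2640 - 16 i \sqrt{35}\right) = -3679 + 16 i \sqrt{35}$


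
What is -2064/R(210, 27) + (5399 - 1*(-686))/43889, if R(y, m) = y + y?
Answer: -7335933/1536115 ≈ -4.7756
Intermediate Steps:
R(y, m) = 2*y
-2064/R(210, 27) + (5399 - 1*(-686))/43889 = -2064/(2*210) + (5399 - 1*(-686))/43889 = -2064/420 + (5399 + 686)*(1/43889) = -2064*1/420 + 6085*(1/43889) = -172/35 + 6085/43889 = -7335933/1536115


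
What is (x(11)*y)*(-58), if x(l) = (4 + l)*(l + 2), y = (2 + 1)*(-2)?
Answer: 67860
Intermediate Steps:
y = -6 (y = 3*(-2) = -6)
x(l) = (2 + l)*(4 + l) (x(l) = (4 + l)*(2 + l) = (2 + l)*(4 + l))
(x(11)*y)*(-58) = ((8 + 11² + 6*11)*(-6))*(-58) = ((8 + 121 + 66)*(-6))*(-58) = (195*(-6))*(-58) = -1170*(-58) = 67860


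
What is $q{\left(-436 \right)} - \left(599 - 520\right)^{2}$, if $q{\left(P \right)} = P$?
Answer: $-6677$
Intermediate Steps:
$q{\left(-436 \right)} - \left(599 - 520\right)^{2} = -436 - \left(599 - 520\right)^{2} = -436 - 79^{2} = -436 - 6241 = -6677$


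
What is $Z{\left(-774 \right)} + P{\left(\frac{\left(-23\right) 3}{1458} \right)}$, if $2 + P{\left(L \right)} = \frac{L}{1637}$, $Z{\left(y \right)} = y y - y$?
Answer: $\frac{477228271513}{795582} \approx 5.9985 \cdot 10^{5}$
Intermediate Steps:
$Z{\left(y \right)} = y^{2} - y$
$P{\left(L \right)} = -2 + \frac{L}{1637}$
$Z{\left(-774 \right)} + P{\left(\frac{\left(-23\right) 3}{1458} \right)} = - 774 \left(-1 - 774\right) - \left(2 - \frac{\left(-23\right) 3 \cdot \frac{1}{1458}}{1637}\right) = \left(-774\right) \left(-775\right) - \left(2 - \frac{\left(-69\right) \frac{1}{1458}}{1637}\right) = 599850 + \left(-2 + \frac{1}{1637} \left(- \frac{23}{486}\right)\right) = 599850 - \frac{1591187}{795582} = \frac{477228271513}{795582}$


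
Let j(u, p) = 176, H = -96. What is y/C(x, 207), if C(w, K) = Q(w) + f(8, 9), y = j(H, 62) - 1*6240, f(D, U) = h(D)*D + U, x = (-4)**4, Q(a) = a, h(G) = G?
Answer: -6064/329 ≈ -18.432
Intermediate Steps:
x = 256
f(D, U) = U + D**2 (f(D, U) = D*D + U = D**2 + U = U + D**2)
y = -6064 (y = 176 - 1*6240 = 176 - 6240 = -6064)
C(w, K) = 73 + w (C(w, K) = w + (9 + 8**2) = w + (9 + 64) = w + 73 = 73 + w)
y/C(x, 207) = -6064/(73 + 256) = -6064/329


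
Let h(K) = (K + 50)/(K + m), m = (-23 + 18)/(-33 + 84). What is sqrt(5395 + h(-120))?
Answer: sqrt(6609589)/35 ≈ 73.455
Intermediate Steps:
m = -5/51 ≈ -0.098039
h(K) = (50 + K)/(-5/51 + K) (h(K) = (K + 50)/(K - 5/51) = (50 + K)/(-5/51 + K))
sqrt(5395 + h(-120)) = sqrt(5395 + 51*(50 - 120)/(-5 + 51*(-120))) = sqrt(5395 + 51*(-70)/(-5 - 6120)) = sqrt(5395 + 51*(-70)/(-6125)) = sqrt(5395 + 51*(-1/6125)*(-70)) = sqrt(5395 + 102/175) = sqrt(944227/175) = sqrt(6609589)/35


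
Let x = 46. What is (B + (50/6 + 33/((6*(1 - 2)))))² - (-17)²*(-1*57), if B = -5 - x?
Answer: 676549/36 ≈ 18793.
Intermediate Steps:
B = -51 (B = -5 - 1*46 = -5 - 46 = -51)
(B + (50/6 + 33/((6*(1 - 2)))))² - (-17)²*(-1*57) = (-51 + (50/6 + 33/((6*(1 - 2)))))² - (-17)²*(-1*57) = (-51 + (50*(⅙) + 33/((6*(-1)))))² - 289*(-57) = (-51 + (25/3 + 33/(-6)))² - 1*(-16473) = (-51 + (25/3 + 33*(-⅙)))² + 16473 = (-51 + (25/3 - 11/2))² + 16473 = (-51 + 17/6)² + 16473 = (-289/6)² + 16473 = 83521/36 + 16473 = 676549/36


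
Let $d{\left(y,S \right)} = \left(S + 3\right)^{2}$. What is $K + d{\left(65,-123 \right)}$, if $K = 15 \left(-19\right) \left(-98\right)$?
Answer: $42330$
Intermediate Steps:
$d{\left(y,S \right)} = \left(3 + S\right)^{2}$
$K = 27930$ ($K = \left(-285\right) \left(-98\right) = 27930$)
$K + d{\left(65,-123 \right)} = 27930 + \left(3 - 123\right)^{2} = 27930 + \left(-120\right)^{2} = 27930 + 14400 = 42330$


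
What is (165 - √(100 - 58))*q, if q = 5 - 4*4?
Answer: -1815 + 11*√42 ≈ -1743.7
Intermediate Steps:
q = -11 (q = 5 - 16 = -11)
(165 - √(100 - 58))*q = (165 - √(100 - 58))*(-11) = (165 - √42)*(-11) = -1815 + 11*√42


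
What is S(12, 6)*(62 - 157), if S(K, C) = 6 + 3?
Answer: -855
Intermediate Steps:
S(K, C) = 9
S(12, 6)*(62 - 157) = 9*(62 - 157) = 9*(-95) = -855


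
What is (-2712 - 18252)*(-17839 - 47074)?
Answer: 1360836132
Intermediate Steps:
(-2712 - 18252)*(-17839 - 47074) = -20964*(-64913) = 1360836132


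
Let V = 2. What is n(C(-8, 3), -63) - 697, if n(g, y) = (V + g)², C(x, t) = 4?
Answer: -661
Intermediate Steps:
n(g, y) = (2 + g)²
n(C(-8, 3), -63) - 697 = (2 + 4)² - 697 = 6² - 697 = 36 - 697 = -661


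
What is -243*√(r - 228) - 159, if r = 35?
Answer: -159 - 243*I*√193 ≈ -159.0 - 3375.9*I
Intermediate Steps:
-243*√(r - 228) - 159 = -243*√(35 - 228) - 159 = -243*I*√193 - 159 = -159 - 243*I*√193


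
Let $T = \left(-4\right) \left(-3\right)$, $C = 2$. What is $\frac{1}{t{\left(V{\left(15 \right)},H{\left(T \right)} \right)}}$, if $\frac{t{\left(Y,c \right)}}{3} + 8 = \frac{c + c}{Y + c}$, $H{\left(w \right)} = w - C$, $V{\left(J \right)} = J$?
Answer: $- \frac{5}{108} \approx -0.046296$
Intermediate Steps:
$T = 12$
$H{\left(w \right)} = -2 + w$ ($H{\left(w \right)} = w - 2 = -2 + w$)
$t{\left(Y,c \right)} = -24 + \frac{6 c}{Y + c}$ ($t{\left(Y,c \right)} = -24 + 3 \frac{c + c}{Y + c} = -24 + 3 \frac{2 c}{Y + c} = -24 + \frac{6 c}{Y + c}$)
$\frac{1}{t{\left(V{\left(15 \right)},H{\left(T \right)} \right)}} = \frac{1}{6 \frac{1}{15 + \left(-2 + 12\right)} \left(\left(-4\right) 15 - 3 \left(-2 + 12\right)\right)} = \frac{1}{6 \frac{1}{15 + 10} \left(-60 - 30\right)} = \frac{1}{6 \cdot \frac{1}{25} \left(-60 - 30\right)} = \frac{1}{6 \cdot \frac{1}{25} \left(-90\right)} = \frac{1}{- \frac{108}{5}} = - \frac{5}{108}$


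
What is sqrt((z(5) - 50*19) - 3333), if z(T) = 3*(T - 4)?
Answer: 2*I*sqrt(1070) ≈ 65.422*I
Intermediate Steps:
z(T) = -12 + 3*T (z(T) = 3*(-4 + T) = -12 + 3*T)
sqrt((z(5) - 50*19) - 3333) = sqrt(((-12 + 3*5) - 50*19) - 3333) = sqrt(((-12 + 15) - 950) - 3333) = sqrt((3 - 950) - 3333) = sqrt(-947 - 3333) = sqrt(-4280) = 2*I*sqrt(1070)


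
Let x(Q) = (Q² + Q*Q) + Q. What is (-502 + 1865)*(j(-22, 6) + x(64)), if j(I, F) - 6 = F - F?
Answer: 11261106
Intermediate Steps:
x(Q) = Q + 2*Q² (x(Q) = (Q² + Q²) + Q = 2*Q² + Q = Q + 2*Q²)
j(I, F) = 6 (j(I, F) = 6 + (F - F) = 6 + 0 = 6)
(-502 + 1865)*(j(-22, 6) + x(64)) = (-502 + 1865)*(6 + 64*(1 + 2*64)) = 1363*(6 + 64*(1 + 128)) = 1363*(6 + 64*129) = 1363*(6 + 8256) = 1363*8262 = 11261106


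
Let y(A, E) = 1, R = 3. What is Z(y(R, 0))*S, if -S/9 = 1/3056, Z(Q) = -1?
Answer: 9/3056 ≈ 0.0029450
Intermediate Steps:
S = -9/3056 ≈ -0.0029450
Z(y(R, 0))*S = -1*(-9/3056) = 9/3056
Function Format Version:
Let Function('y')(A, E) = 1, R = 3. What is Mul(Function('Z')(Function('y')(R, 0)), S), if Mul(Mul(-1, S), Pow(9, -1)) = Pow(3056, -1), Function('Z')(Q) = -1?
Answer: Rational(9, 3056) ≈ 0.0029450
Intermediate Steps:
S = Rational(-9, 3056) (S = Mul(-9, Pow(3056, -1)) = Mul(-9, Rational(1, 3056)) = Rational(-9, 3056) ≈ -0.0029450)
Mul(Function('Z')(Function('y')(R, 0)), S) = Mul(-1, Rational(-9, 3056)) = Rational(9, 3056)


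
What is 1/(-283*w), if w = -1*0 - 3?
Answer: 1/849 ≈ 0.0011779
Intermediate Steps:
w = -3 (w = 0 - 3 = -3)
1/(-283*w) = 1/(-283*(-3)) = 1/849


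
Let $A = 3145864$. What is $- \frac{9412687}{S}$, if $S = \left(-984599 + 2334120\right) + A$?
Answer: $- \frac{9412687}{4495385} \approx -2.0939$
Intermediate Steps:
$S = 4495385$ ($S = \left(-984599 + 2334120\right) + 3145864 = 1349521 + 3145864 = 4495385$)
$- \frac{9412687}{S} = - \frac{9412687}{4495385}$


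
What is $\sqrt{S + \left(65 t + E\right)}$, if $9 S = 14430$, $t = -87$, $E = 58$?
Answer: $\frac{i \sqrt{35943}}{3} \approx 63.195 i$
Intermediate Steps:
$S = \frac{4810}{3}$ ($S = \frac{1}{9} \cdot 14430 = \frac{4810}{3} \approx 1603.3$)
$\sqrt{S + \left(65 t + E\right)} = \sqrt{\frac{4810}{3} + \left(65 \left(-87\right) + 58\right)} = \sqrt{\frac{4810}{3} + \left(-5655 + 58\right)} = \sqrt{\frac{4810}{3} - 5597} = \sqrt{- \frac{11981}{3}} = \frac{i \sqrt{35943}}{3}$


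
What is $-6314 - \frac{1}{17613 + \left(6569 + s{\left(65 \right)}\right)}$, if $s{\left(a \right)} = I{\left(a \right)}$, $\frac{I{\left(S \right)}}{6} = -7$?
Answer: $- \frac{152419961}{24140} \approx -6314.0$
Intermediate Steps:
$I{\left(S \right)} = -42$ ($I{\left(S \right)} = 6 \left(-7\right) = -42$)
$s{\left(a \right)} = -42$
$-6314 - \frac{1}{17613 + \left(6569 + s{\left(65 \right)}\right)} = -6314 - \frac{1}{17613 + \left(6569 - 42\right)} = -6314 - \frac{1}{17613 + 6527} = -6314 - \frac{1}{24140} = - \frac{152419961}{24140}$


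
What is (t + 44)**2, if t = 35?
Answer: 6241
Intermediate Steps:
(t + 44)**2 = (35 + 44)**2 = 79**2 = 6241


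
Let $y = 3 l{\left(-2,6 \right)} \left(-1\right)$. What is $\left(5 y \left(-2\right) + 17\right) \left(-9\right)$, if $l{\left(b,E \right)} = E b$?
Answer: $3087$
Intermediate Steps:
$y = 36$ ($y = 3 \cdot 6 \left(-2\right) \left(-1\right) = 3 \left(-12\right) \left(-1\right) = \left(-36\right) \left(-1\right) = 36$)
$\left(5 y \left(-2\right) + 17\right) \left(-9\right) = \left(5 \cdot 36 \left(-2\right) + 17\right) \left(-9\right) = \left(180 \left(-2\right) + 17\right) \left(-9\right) = \left(-360 + 17\right) \left(-9\right) = \left(-343\right) \left(-9\right) = 3087$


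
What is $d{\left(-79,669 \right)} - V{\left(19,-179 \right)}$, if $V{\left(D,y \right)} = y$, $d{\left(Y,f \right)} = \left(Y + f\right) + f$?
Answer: $1438$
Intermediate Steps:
$d{\left(Y,f \right)} = Y + 2 f$
$d{\left(-79,669 \right)} - V{\left(19,-179 \right)} = \left(-79 + 2 \cdot 669\right) - -179 = \left(-79 + 1338\right) + 179 = 1259 + 179 = 1438$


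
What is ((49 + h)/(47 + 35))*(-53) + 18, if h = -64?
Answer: 2271/82 ≈ 27.695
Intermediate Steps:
((49 + h)/(47 + 35))*(-53) + 18 = ((49 - 64)/(47 + 35))*(-53) + 18 = -15/82*(-53) + 18 = 795/82 + 18 = 2271/82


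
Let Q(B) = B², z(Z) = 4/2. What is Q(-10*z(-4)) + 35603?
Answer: 36003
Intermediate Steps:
z(Z) = 2 (z(Z) = 4*(½) = 2)
Q(-10*z(-4)) + 35603 = (-10*2)² + 35603 = (-20)² + 35603 = 400 + 35603 = 36003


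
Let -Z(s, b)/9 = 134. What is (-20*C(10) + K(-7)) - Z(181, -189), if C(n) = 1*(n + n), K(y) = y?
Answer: 799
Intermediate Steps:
Z(s, b) = -1206 (Z(s, b) = -9*134 = -1206)
C(n) = 2*n (C(n) = 1*(2*n) = 2*n)
(-20*C(10) + K(-7)) - Z(181, -189) = (-40*10 - 7) - 1*(-1206) = (-20*20 - 7) + 1206 = (-400 - 7) + 1206 = -407 + 1206 = 799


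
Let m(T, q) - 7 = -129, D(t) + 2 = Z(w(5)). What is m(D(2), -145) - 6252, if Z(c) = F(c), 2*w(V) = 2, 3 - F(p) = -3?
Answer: -6374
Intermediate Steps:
F(p) = 6 (F(p) = 3 - 1*(-3) = 3 + 3 = 6)
w(V) = 1 (w(V) = (½)*2 = 1)
Z(c) = 6
D(t) = 4 (D(t) = -2 + 6 = 4)
m(T, q) = -122 (m(T, q) = 7 - 129 = -122)
m(D(2), -145) - 6252 = -122 - 6252 = -6374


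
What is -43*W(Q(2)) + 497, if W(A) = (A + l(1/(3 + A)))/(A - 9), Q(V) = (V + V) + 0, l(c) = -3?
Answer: 2528/5 ≈ 505.60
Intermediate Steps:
Q(V) = 2*V (Q(V) = 2*V + 0 = 2*V)
W(A) = (-3 + A)/(-9 + A) (W(A) = (A - 3)/(A - 9) = (-3 + A)/(-9 + A))
-43*W(Q(2)) + 497 = -43*(-3 + 2*2)/(-9 + 2*2) + 497 = -43*(-3 + 4)/(-9 + 4) + 497 = -43/(-5) + 497 = -(-43)/5 + 497 = -43*(-⅕) + 497 = 43/5 + 497 = 2528/5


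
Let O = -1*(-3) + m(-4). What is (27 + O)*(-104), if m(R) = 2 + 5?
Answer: -3848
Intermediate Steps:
m(R) = 7
O = 10 (O = -1*(-3) + 7 = 3 + 7 = 10)
(27 + O)*(-104) = (27 + 10)*(-104) = 37*(-104) = -3848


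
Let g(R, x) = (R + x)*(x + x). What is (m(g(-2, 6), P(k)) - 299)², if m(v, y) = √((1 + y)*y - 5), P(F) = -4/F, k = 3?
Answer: (897 - I*√41)²/9 ≈ 89397.0 - 1276.4*I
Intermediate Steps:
g(R, x) = 2*x*(R + x) (g(R, x) = (R + x)*(2*x) = 2*x*(R + x))
m(v, y) = √(-5 + y*(1 + y)) (m(v, y) = √(y*(1 + y) - 5) = √(-5 + y*(1 + y)))
(m(g(-2, 6), P(k)) - 299)² = (√(-5 - 4/3 + (-4/3)²) - 299)² = (√(-5 - 4/3 + 16/9) - 299)² = (√(-41/9) - 299)² = (I*√41/3 - 299)² = (-299 + I*√41/3)²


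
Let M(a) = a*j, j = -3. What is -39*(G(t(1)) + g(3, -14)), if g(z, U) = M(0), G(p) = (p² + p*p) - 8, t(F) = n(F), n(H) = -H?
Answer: 234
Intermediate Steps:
M(a) = -3*a (M(a) = a*(-3) = -3*a)
t(F) = -F
G(p) = -8 + 2*p² (G(p) = (p² + p²) - 8 = 2*p² - 8 = -8 + 2*p²)
g(z, U) = 0 (g(z, U) = -3*0 = 0)
-39*(G(t(1)) + g(3, -14)) = -39*((-8 + 2*(-1*1)²) + 0) = -39*((-8 + 2*(-1)²) + 0) = -39*((-8 + 2*1) + 0) = -39*((-8 + 2) + 0) = -39*(-6 + 0) = -39*(-6) = 234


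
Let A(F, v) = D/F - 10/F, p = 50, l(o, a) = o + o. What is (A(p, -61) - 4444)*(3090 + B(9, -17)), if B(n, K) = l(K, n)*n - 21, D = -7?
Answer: -613985571/50 ≈ -1.2280e+7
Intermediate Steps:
l(o, a) = 2*o
B(n, K) = -21 + 2*K*n (B(n, K) = (2*K)*n - 21 = 2*K*n - 21 = -21 + 2*K*n)
A(F, v) = -17/F (A(F, v) = -7/F - 10/F = -17/F)
(A(p, -61) - 4444)*(3090 + B(9, -17)) = (-17/50 - 4444)*(3090 + (-21 + 2*(-17)*9)) = (-17*1/50 - 4444)*(3090 + (-21 - 306)) = (-17/50 - 4444)*(3090 - 327) = -222217/50*2763 = -613985571/50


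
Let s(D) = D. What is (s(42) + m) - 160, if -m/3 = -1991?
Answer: 5855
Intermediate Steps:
m = 5973 (m = -3*(-1991) = 5973)
(s(42) + m) - 160 = (42 + 5973) - 160 = 6015 - 160 = 5855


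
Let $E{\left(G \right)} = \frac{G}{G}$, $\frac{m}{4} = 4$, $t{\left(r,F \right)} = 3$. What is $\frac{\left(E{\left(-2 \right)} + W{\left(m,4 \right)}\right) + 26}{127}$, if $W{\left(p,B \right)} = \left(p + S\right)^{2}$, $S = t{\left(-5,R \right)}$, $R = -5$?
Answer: $\frac{388}{127} \approx 3.0551$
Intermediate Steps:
$m = 16$ ($m = 4 \cdot 4 = 16$)
$S = 3$
$E{\left(G \right)} = 1$
$W{\left(p,B \right)} = \left(3 + p\right)^{2}$ ($W{\left(p,B \right)} = \left(p + 3\right)^{2} = \left(3 + p\right)^{2}$)
$\frac{\left(E{\left(-2 \right)} + W{\left(m,4 \right)}\right) + 26}{127} = \frac{\left(1 + \left(3 + 16\right)^{2}\right) + 26}{127} = \left(\left(1 + 19^{2}\right) + 26\right) \frac{1}{127} = \left(\left(1 + 361\right) + 26\right) \frac{1}{127} = \left(362 + 26\right) \frac{1}{127} = 388 \cdot \frac{1}{127} = \frac{388}{127}$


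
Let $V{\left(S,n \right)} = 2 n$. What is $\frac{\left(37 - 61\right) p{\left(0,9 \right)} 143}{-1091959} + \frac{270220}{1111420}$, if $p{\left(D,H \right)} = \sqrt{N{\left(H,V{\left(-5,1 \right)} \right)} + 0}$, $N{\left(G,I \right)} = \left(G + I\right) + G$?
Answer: $\frac{13511}{55571} + \frac{624 \sqrt{5}}{99269} \approx 0.25719$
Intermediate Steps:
$N{\left(G,I \right)} = I + 2 G$
$p{\left(D,H \right)} = \sqrt{2 + 2 H}$ ($p{\left(D,H \right)} = \sqrt{\left(2 \cdot 1 + 2 H\right) + 0} = \sqrt{\left(2 + 2 H\right) + 0} = \sqrt{2 + 2 H}$)
$\frac{\left(37 - 61\right) p{\left(0,9 \right)} 143}{-1091959} + \frac{270220}{1111420} = \frac{\left(37 - 61\right) \sqrt{2 + 2 \cdot 9} \cdot 143}{-1091959} + \frac{270220}{1111420} = - 24 \sqrt{2 + 18} \cdot 143 \left(- \frac{1}{1091959}\right) + 270220 \cdot \frac{1}{1111420} = - 24 \sqrt{20} \cdot 143 \left(- \frac{1}{1091959}\right) + \frac{13511}{55571} = - 24 \cdot 2 \sqrt{5} \cdot 143 \left(- \frac{1}{1091959}\right) + \frac{13511}{55571} = - 48 \sqrt{5} \cdot 143 \left(- \frac{1}{1091959}\right) + \frac{13511}{55571} = - 6864 \sqrt{5} \left(- \frac{1}{1091959}\right) + \frac{13511}{55571} = \frac{624 \sqrt{5}}{99269} + \frac{13511}{55571} = \frac{13511}{55571} + \frac{624 \sqrt{5}}{99269}$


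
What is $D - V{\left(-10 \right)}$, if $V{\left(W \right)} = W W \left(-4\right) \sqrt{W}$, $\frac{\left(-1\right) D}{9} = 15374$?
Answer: $-138366 + 400 i \sqrt{10} \approx -1.3837 \cdot 10^{5} + 1264.9 i$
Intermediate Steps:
$D = -138366$ ($D = \left(-9\right) 15374 = -138366$)
$V{\left(W \right)} = - 4 W^{\frac{5}{2}}$ ($V{\left(W \right)} = W^{2} \left(-4\right) \sqrt{W} = - 4 W^{2} \sqrt{W} = - 4 W^{\frac{5}{2}}$)
$D - V{\left(-10 \right)} = -138366 - - 4 \left(-10\right)^{\frac{5}{2}} = -138366 - - 4 \cdot 100 i \sqrt{10} = -138366 - - 400 i \sqrt{10} = -138366 + 400 i \sqrt{10}$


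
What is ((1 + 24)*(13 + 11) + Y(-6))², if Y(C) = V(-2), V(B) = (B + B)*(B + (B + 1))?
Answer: 374544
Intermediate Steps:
V(B) = 2*B*(1 + 2*B) (V(B) = (2*B)*(B + (1 + B)) = (2*B)*(1 + 2*B) = 2*B*(1 + 2*B))
Y(C) = 12 (Y(C) = 2*(-2)*(1 + 2*(-2)) = 2*(-2)*(1 - 4) = 2*(-2)*(-3) = 12)
((1 + 24)*(13 + 11) + Y(-6))² = ((1 + 24)*(13 + 11) + 12)² = (25*24 + 12)² = (600 + 12)² = 612² = 374544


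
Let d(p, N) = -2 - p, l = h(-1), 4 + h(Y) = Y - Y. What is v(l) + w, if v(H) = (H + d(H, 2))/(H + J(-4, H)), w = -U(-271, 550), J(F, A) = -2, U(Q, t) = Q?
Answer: 814/3 ≈ 271.33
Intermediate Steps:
h(Y) = -4 (h(Y) = -4 + (Y - Y) = -4 + 0 = -4)
l = -4
w = 271 (w = -1*(-271) = 271)
v(H) = -2/(-2 + H) (v(H) = (H + (-2 - H))/(H - 2) = -2/(-2 + H))
v(l) + w = -2/(-2 - 4) + 271 = -2/(-6) + 271 = -2*(-1/6) + 271 = 1/3 + 271 = 814/3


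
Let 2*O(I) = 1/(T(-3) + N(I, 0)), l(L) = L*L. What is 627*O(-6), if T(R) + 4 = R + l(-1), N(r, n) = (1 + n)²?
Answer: -627/10 ≈ -62.700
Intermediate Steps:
l(L) = L²
T(R) = -3 + R (T(R) = -4 + (R + (-1)²) = -4 + (R + 1) = -4 + (1 + R) = -3 + R)
O(I) = -⅒ (O(I) = 1/(2*((-3 - 3) + (1 + 0)²)) = 1/(2*(-6 + 1²)) = 1/(2*(-6 + 1)) = (½)/(-5) = (½)*(-⅕) = -⅒)
627*O(-6) = 627*(-⅒) = -627/10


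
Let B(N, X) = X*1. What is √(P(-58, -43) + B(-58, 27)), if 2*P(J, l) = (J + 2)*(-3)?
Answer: √111 ≈ 10.536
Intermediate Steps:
P(J, l) = -3 - 3*J/2 (P(J, l) = ((J + 2)*(-3))/2 = ((2 + J)*(-3))/2 = (-6 - 3*J)/2 = -3 - 3*J/2)
B(N, X) = X
√(P(-58, -43) + B(-58, 27)) = √((-3 - 3/2*(-58)) + 27) = √((-3 + 87) + 27) = √(84 + 27) = √111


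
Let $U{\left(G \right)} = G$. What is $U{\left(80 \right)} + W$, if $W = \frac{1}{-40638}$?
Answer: $\frac{3251039}{40638} \approx 80.0$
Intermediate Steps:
$W = - \frac{1}{40638} \approx -2.4608 \cdot 10^{-5}$
$U{\left(80 \right)} + W = 80 - \frac{1}{40638} = \frac{3251039}{40638}$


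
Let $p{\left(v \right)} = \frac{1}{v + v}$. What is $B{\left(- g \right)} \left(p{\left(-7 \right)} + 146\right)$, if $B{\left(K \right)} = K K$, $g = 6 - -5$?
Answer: $\frac{247203}{14} \approx 17657.0$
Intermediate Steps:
$g = 11$ ($g = 6 + 5 = 11$)
$p{\left(v \right)} = \frac{1}{2 v}$
$B{\left(K \right)} = K^{2}$
$B{\left(- g \right)} \left(p{\left(-7 \right)} + 146\right) = \left(\left(-1\right) 11\right)^{2} \left(\frac{1}{2 \left(-7\right)} + 146\right) = \left(-11\right)^{2} \left(\frac{1}{2} \left(- \frac{1}{7}\right) + 146\right) = 121 \left(- \frac{1}{14} + 146\right) = 121 \cdot \frac{2043}{14} = \frac{247203}{14}$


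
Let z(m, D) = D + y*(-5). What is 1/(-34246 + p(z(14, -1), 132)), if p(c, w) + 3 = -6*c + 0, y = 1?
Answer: -1/34213 ≈ -2.9229e-5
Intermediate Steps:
z(m, D) = -5 + D (z(m, D) = D + 1*(-5) = D - 5 = -5 + D)
p(c, w) = -3 - 6*c (p(c, w) = -3 + (-6*c + 0) = -3 - 6*c)
1/(-34246 + p(z(14, -1), 132)) = 1/(-34246 + (-3 - 6*(-5 - 1))) = 1/(-34246 + (-3 - 6*(-6))) = 1/(-34246 + (-3 + 36)) = 1/(-34246 + 33) = 1/(-34213) = -1/34213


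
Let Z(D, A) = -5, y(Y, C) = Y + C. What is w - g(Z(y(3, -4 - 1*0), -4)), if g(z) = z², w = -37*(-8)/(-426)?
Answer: -5473/213 ≈ -25.695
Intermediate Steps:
y(Y, C) = C + Y
w = -148/213 (w = 296*(-1/426) = -148/213 ≈ -0.69484)
w - g(Z(y(3, -4 - 1*0), -4)) = -148/213 - 1*(-5)² = -148/213 - 1*25 = -148/213 - 25 = -5473/213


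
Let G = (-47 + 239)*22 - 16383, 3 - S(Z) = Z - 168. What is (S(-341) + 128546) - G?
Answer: 141217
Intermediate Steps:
S(Z) = 171 - Z (S(Z) = 3 - (Z - 168) = 3 - (-168 + Z) = 3 + (168 - Z) = 171 - Z)
G = -12159 (G = 192*22 - 16383 = 4224 - 16383 = -12159)
(S(-341) + 128546) - G = ((171 - 1*(-341)) + 128546) - 1*(-12159) = ((171 + 341) + 128546) + 12159 = (512 + 128546) + 12159 = 129058 + 12159 = 141217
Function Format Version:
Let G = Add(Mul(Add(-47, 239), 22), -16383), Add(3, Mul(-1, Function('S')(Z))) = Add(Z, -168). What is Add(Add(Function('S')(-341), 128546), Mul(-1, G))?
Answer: 141217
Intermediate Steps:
Function('S')(Z) = Add(171, Mul(-1, Z)) (Function('S')(Z) = Add(3, Mul(-1, Add(Z, -168))) = Add(3, Mul(-1, Add(-168, Z))) = Add(3, Add(168, Mul(-1, Z))) = Add(171, Mul(-1, Z)))
G = -12159 (G = Add(Mul(192, 22), -16383) = Add(4224, -16383) = -12159)
Add(Add(Function('S')(-341), 128546), Mul(-1, G)) = Add(Add(Add(171, Mul(-1, -341)), 128546), Mul(-1, -12159)) = Add(Add(Add(171, 341), 128546), 12159) = Add(Add(512, 128546), 12159) = Add(129058, 12159) = 141217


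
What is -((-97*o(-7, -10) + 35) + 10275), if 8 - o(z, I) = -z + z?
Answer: -9534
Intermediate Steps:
o(z, I) = 8 (o(z, I) = 8 - (-z + z) = 8 - 1*0 = 8 + 0 = 8)
-((-97*o(-7, -10) + 35) + 10275) = -((-97*8 + 35) + 10275) = -((-776 + 35) + 10275) = -(-741 + 10275) = -1*9534 = -9534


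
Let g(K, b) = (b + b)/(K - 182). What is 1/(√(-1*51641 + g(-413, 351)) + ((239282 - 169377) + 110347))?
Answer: 107249940/19332046911977 - I*√18282622715/19332046911977 ≈ 5.5478e-6 - 6.9943e-9*I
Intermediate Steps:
g(K, b) = 2*b/(-182 + K) (g(K, b) = (2*b)/(-182 + K) = 2*b/(-182 + K))
1/(√(-1*51641 + g(-413, 351)) + ((239282 - 169377) + 110347)) = 1/(√(-1*51641 + 2*351/(-182 - 413)) + ((239282 - 169377) + 110347)) = 1/(√(-51641 + 2*351/(-595)) + (69905 + 110347)) = 1/(√(-51641 + 2*351*(-1/595)) + 180252) = 1/(√(-51641 - 702/595) + 180252) = 1/(√(-30727097/595) + 180252) = 1/(I*√18282622715/595 + 180252) = 1/(180252 + I*√18282622715/595)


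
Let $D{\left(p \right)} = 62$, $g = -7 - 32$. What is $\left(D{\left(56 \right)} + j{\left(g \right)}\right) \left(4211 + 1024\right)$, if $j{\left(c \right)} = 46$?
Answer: $565380$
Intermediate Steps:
$g = -39$
$\left(D{\left(56 \right)} + j{\left(g \right)}\right) \left(4211 + 1024\right) = \left(62 + 46\right) \left(4211 + 1024\right) = 108 \cdot 5235 = 565380$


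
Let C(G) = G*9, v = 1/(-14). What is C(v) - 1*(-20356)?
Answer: 284975/14 ≈ 20355.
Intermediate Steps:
v = -1/14 ≈ -0.071429
C(G) = 9*G
C(v) - 1*(-20356) = 9*(-1/14) - 1*(-20356) = -9/14 + 20356 = 284975/14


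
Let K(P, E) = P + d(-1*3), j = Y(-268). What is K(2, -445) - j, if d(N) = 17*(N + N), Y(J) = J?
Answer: 168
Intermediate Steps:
j = -268
d(N) = 34*N (d(N) = 17*(2*N) = 34*N)
K(P, E) = -102 + P (K(P, E) = P + 34*(-1*3) = P + 34*(-3) = P - 102 = -102 + P)
K(2, -445) - j = (-102 + 2) - 1*(-268) = -100 + 268 = 168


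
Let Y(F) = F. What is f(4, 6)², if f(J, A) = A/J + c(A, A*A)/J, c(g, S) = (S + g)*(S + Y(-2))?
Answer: 514089/4 ≈ 1.2852e+5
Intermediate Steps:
c(g, S) = (-2 + S)*(S + g) (c(g, S) = (S + g)*(S - 2) = (S + g)*(-2 + S) = (-2 + S)*(S + g))
f(J, A) = A/J + (A³ + A⁴ - 2*A - 2*A²)/J (f(J, A) = A/J + ((A*A)² - 2*A*A - 2*A + (A*A)*A)/J = A/J + ((A²)² - 2*A² - 2*A + A²*A)/J = A/J + (A⁴ - 2*A² - 2*A + A³)/J = A/J + (A³ + A⁴ - 2*A - 2*A²)/J)
f(4, 6)² = (6*(-1 + 6² + 6³ - 2*6)/4)² = (6*(¼)*(-1 + 36 + 216 - 12))² = (6*(¼)*239)² = (717/2)² = 514089/4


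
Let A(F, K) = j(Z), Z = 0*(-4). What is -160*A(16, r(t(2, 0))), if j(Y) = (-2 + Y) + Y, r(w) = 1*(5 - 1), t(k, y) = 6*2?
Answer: 320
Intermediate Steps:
t(k, y) = 12
r(w) = 4 (r(w) = 1*4 = 4)
Z = 0
j(Y) = -2 + 2*Y
A(F, K) = -2 (A(F, K) = -2 + 2*0 = -2 + 0 = -2)
-160*A(16, r(t(2, 0))) = -160*(-2) = 320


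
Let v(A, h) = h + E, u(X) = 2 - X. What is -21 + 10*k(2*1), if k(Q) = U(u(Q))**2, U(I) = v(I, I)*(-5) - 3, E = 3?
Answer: 3219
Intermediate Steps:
v(A, h) = 3 + h (v(A, h) = h + 3 = 3 + h)
U(I) = -18 - 5*I (U(I) = (3 + I)*(-5) - 3 = (-15 - 5*I) - 3 = -18 - 5*I)
k(Q) = (-28 + 5*Q)**2 (k(Q) = (-18 - 5*(2 - Q))**2 = (-18 + (-10 + 5*Q))**2 = (-28 + 5*Q)**2)
-21 + 10*k(2*1) = -21 + 10*(28 - 10)**2 = -21 + 10*18**2 = -21 + 10*324 = -21 + 3240 = 3219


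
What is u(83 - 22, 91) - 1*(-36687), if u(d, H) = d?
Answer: 36748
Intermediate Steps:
u(83 - 22, 91) - 1*(-36687) = (83 - 22) - 1*(-36687) = 61 + 36687 = 36748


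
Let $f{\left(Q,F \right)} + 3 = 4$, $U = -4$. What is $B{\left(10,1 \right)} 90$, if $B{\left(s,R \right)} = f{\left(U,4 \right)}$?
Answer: $90$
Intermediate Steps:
$f{\left(Q,F \right)} = 1$ ($f{\left(Q,F \right)} = -3 + 4 = 1$)
$B{\left(s,R \right)} = 1$
$B{\left(10,1 \right)} 90 = 1 \cdot 90 = 90$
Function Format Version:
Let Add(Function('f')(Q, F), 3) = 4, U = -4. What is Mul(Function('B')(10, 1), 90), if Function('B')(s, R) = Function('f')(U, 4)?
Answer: 90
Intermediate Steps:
Function('f')(Q, F) = 1 (Function('f')(Q, F) = Add(-3, 4) = 1)
Function('B')(s, R) = 1
Mul(Function('B')(10, 1), 90) = Mul(1, 90) = 90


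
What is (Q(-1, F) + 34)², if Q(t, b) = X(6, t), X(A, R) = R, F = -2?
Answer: 1089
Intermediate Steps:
Q(t, b) = t
(Q(-1, F) + 34)² = (-1 + 34)² = 33² = 1089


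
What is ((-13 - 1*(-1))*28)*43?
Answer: -14448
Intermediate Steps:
((-13 - 1*(-1))*28)*43 = ((-13 + 1)*28)*43 = -12*28*43 = -336*43 = -14448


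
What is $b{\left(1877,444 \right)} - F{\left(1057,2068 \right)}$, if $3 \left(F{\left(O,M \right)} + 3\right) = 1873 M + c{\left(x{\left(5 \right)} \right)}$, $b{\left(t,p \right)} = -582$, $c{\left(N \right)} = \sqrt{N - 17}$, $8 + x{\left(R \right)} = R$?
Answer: $- \frac{3875101}{3} - \frac{2 i \sqrt{5}}{3} \approx -1.2917 \cdot 10^{6} - 1.4907 i$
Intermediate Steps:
$x{\left(R \right)} = -8 + R$
$c{\left(N \right)} = \sqrt{-17 + N}$
$F{\left(O,M \right)} = -3 + \frac{1873 M}{3} + \frac{2 i \sqrt{5}}{3}$ ($F{\left(O,M \right)} = -3 + \frac{1873 M + \sqrt{-17 + \left(-8 + 5\right)}}{3} = -3 + \frac{1873 M + \sqrt{-17 - 3}}{3} = -3 + \frac{1873 M + \sqrt{-20}}{3} = -3 + \frac{1873 M + 2 i \sqrt{5}}{3} = -3 + \left(\frac{1873 M}{3} + \frac{2 i \sqrt{5}}{3}\right) = -3 + \frac{1873 M}{3} + \frac{2 i \sqrt{5}}{3}$)
$b{\left(1877,444 \right)} - F{\left(1057,2068 \right)} = -582 - \left(-3 + \frac{1873}{3} \cdot 2068 + \frac{2 i \sqrt{5}}{3}\right) = -582 - \left(-3 + \frac{3873364}{3} + \frac{2 i \sqrt{5}}{3}\right) = -582 - \left(\frac{3873355}{3} + \frac{2 i \sqrt{5}}{3}\right) = - \frac{3875101}{3} - \frac{2 i \sqrt{5}}{3}$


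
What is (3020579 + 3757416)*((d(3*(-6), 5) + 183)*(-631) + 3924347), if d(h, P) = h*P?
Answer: 26201451263680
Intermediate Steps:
d(h, P) = P*h
(3020579 + 3757416)*((d(3*(-6), 5) + 183)*(-631) + 3924347) = (3020579 + 3757416)*((5*(3*(-6)) + 183)*(-631) + 3924347) = 6777995*((5*(-18) + 183)*(-631) + 3924347) = 6777995*((-90 + 183)*(-631) + 3924347) = 6777995*(93*(-631) + 3924347) = 6777995*(-58683 + 3924347) = 6777995*3865664 = 26201451263680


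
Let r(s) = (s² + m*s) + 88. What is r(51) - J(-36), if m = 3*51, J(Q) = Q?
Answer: 10528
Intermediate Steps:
m = 153
r(s) = 88 + s² + 153*s (r(s) = (s² + 153*s) + 88 = 88 + s² + 153*s)
r(51) - J(-36) = (88 + 51² + 153*51) - 1*(-36) = (88 + 2601 + 7803) + 36 = 10492 + 36 = 10528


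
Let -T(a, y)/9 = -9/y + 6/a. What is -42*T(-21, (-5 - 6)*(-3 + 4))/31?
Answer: 2214/341 ≈ 6.4927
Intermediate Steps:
T(a, y) = -54/a + 81/y (T(a, y) = -9*(-9/y + 6/a) = -54/a + 81/y)
-42*T(-21, (-5 - 6)*(-3 + 4))/31 = -42*(-54/(-21) + 81/(((-5 - 6)*(-3 + 4))))/31 = -42*(-54*(-1/21) + 81/((-11*1)))/31 = -42*(18/7 + 81/(-11))/31 = -42*(18/7 + 81*(-1/11))/31 = -42*(18/7 - 81/11)/31 = -(-2214)/(11*31) = -42*(-369/2387) = 2214/341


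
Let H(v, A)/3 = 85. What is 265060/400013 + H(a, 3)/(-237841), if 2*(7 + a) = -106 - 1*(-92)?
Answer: 62940132145/95139491933 ≈ 0.66156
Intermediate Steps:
a = -14 (a = -7 + (-106 - 1*(-92))/2 = -7 + (-106 + 92)/2 = -7 + (½)*(-14) = -7 - 7 = -14)
H(v, A) = 255 (H(v, A) = 3*85 = 255)
265060/400013 + H(a, 3)/(-237841) = 265060/400013 + 255/(-237841) = 265060*(1/400013) + 255*(-1/237841) = 265060/400013 - 255/237841 = 62940132145/95139491933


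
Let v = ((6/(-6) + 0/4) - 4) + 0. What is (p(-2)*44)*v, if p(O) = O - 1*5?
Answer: 1540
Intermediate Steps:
p(O) = -5 + O (p(O) = O - 5 = -5 + O)
v = -5 (v = ((6*(-⅙) + 0*(¼)) - 4) + 0 = ((-1 + 0) - 4) + 0 = (-1 - 4) + 0 = -5 + 0 = -5)
(p(-2)*44)*v = ((-5 - 2)*44)*(-5) = -7*44*(-5) = -308*(-5) = 1540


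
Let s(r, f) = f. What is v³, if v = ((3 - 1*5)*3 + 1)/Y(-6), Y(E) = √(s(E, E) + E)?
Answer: -125*I*√3/72 ≈ -3.007*I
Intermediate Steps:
Y(E) = √2*√E (Y(E) = √(E + E) = √(2*E) = √2*√E)
v = 5*I*√3/6 (v = ((3 - 1*5)*3 + 1)/((√2*√(-6))) = ((3 - 5)*3 + 1)/((√2*(I*√6))) = (-2*3 + 1)/((2*I*√3)) = (-6 + 1)*(-I*√3/6) = -(-5)*I*√3/6 = 5*I*√3/6 ≈ 1.4434*I)
v³ = (5*I*√3/6)³ = -125*I*√3/72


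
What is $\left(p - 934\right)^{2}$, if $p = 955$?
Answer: $441$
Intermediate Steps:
$\left(p - 934\right)^{2} = \left(955 - 934\right)^{2} = 21^{2} = 441$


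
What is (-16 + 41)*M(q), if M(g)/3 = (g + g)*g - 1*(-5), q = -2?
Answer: 975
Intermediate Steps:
M(g) = 15 + 6*g**2 (M(g) = 3*((g + g)*g - 1*(-5)) = 3*((2*g)*g + 5) = 3*(2*g**2 + 5) = 3*(5 + 2*g**2) = 15 + 6*g**2)
(-16 + 41)*M(q) = (-16 + 41)*(15 + 6*(-2)**2) = 25*(15 + 6*4) = 25*(15 + 24) = 25*39 = 975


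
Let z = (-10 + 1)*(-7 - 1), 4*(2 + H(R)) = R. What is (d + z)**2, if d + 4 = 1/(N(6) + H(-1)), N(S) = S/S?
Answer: 112896/25 ≈ 4515.8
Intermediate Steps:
H(R) = -2 + R/4
N(S) = 1
z = 72 (z = -9*(-8) = 72)
d = -24/5 (d = -4 + 1/(1 + (-2 + (1/4)*(-1))) = -4 + 1/(1 + (-2 - 1/4)) = -4 + 1/(1 - 9/4) = -4 + 1/(-5/4) = -4 - 4/5 = -24/5 ≈ -4.8000)
(d + z)**2 = (-24/5 + 72)**2 = (336/5)**2 = 112896/25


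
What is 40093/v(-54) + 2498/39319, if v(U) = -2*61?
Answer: -1576111911/4796918 ≈ -328.57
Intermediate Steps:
v(U) = -122
40093/v(-54) + 2498/39319 = 40093/(-122) + 2498/39319 = 40093*(-1/122) + 2498*(1/39319) = -40093/122 + 2498/39319 = -1576111911/4796918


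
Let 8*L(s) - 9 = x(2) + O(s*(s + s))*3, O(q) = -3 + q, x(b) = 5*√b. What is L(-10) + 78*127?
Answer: 9981 + 5*√2/8 ≈ 9981.9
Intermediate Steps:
L(s) = 3*s²/4 + 5*√2/8 (L(s) = 9/8 + (5*√2 + (-3 + s*(s + s))*3)/8 = 9/8 + (5*√2 + (-3 + s*(2*s))*3)/8 = 9/8 + (5*√2 + (-3 + 2*s²)*3)/8 = 9/8 + (5*√2 + (-9 + 6*s²))/8 = 9/8 + (-9 + 5*√2 + 6*s²)/8 = 9/8 + (-9/8 + 3*s²/4 + 5*√2/8) = 3*s²/4 + 5*√2/8)
L(-10) + 78*127 = ((¾)*(-10)² + 5*√2/8) + 78*127 = ((¾)*100 + 5*√2/8) + 9906 = (75 + 5*√2/8) + 9906 = 9981 + 5*√2/8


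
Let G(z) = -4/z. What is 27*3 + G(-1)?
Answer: 85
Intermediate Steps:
27*3 + G(-1) = 27*3 - 4/(-1) = 81 - 4*(-1) = 81 + 4 = 85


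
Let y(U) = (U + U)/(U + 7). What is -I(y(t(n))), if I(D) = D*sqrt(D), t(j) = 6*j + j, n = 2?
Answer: -8*sqrt(3)/9 ≈ -1.5396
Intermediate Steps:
t(j) = 7*j
y(U) = 2*U/(7 + U) (y(U) = (2*U)/(7 + U) = 2*U/(7 + U))
I(D) = D**(3/2)
-I(y(t(n))) = -(2*(7*2)/(7 + 7*2))**(3/2) = -(2*14/(7 + 14))**(3/2) = -(2*14/21)**(3/2) = -(2*14*(1/21))**(3/2) = -(4/3)**(3/2) = -8*sqrt(3)/9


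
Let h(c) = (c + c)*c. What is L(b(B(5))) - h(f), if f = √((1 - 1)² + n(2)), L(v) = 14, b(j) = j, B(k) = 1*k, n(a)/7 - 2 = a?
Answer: -42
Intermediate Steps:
n(a) = 14 + 7*a
B(k) = k
f = 2*√7 (f = √((1 - 1)² + (14 + 7*2)) = √(0² + (14 + 14)) = √(0 + 28) = √28 = 2*√7 ≈ 5.2915)
h(c) = 2*c² (h(c) = (2*c)*c = 2*c²)
L(b(B(5))) - h(f) = 14 - 2*(2*√7)² = 14 - 2*28 = 14 - 1*56 = 14 - 56 = -42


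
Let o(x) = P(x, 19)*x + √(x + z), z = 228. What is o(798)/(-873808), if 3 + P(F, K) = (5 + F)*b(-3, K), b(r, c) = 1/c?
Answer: -7833/218452 - 3*√114/873808 ≈ -0.035893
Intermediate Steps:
P(F, K) = -3 + (5 + F)/K
o(x) = √(228 + x) + x*(-52/19 + x/19) (o(x) = ((5 + x - 3*19)/19)*x + √(x + 228) = ((5 + x - 57)/19)*x + √(228 + x) = ((-52 + x)/19)*x + √(228 + x) = (-52/19 + x/19)*x + √(228 + x) = x*(-52/19 + x/19) + √(228 + x) = √(228 + x) + x*(-52/19 + x/19))
o(798)/(-873808) = (√(228 + 798) + (1/19)*798*(-52 + 798))/(-873808) = (√1026 + (1/19)*798*746)*(-1/873808) = (3*√114 + 31332)*(-1/873808) = (31332 + 3*√114)*(-1/873808) = -7833/218452 - 3*√114/873808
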